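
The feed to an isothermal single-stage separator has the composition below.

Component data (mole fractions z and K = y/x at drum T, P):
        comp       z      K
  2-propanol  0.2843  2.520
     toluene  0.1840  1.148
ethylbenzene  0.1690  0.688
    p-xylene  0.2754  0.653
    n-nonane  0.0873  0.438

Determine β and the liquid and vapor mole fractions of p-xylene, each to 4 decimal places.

β = 0.5737, x_p-xylene = 0.3438, y_p-xylene = 0.2245

Rachford–Rice: g(β) = Σ zᵢ(Kᵢ−1)/(1+β(Kᵢ−1)) = 0.
Feasibility: ΣzᵢKᵢ = 1.2620, Σzᵢ/Kᵢ = 1.1398 — both > 1, two phases present.
Iterate (Newton) starting at β = 0.51:
  β = 0.5100: g = 0.02116, g' = -0.3383 → β = 0.5725
  β = 0.5725: g = 0.00037, g' = -0.3272 → β = 0.5737
Converged at β = 0.5737.
Compositions from xᵢ = zᵢ/(1+β(Kᵢ−1)), yᵢ = Kᵢxᵢ:
  2-propanol: x = 0.1519, y = 0.3827
  toluene: x = 0.1696, y = 0.1947
  ethylbenzene: x = 0.2058, y = 0.1416
  p-xylene: x = 0.3438, y = 0.2245
  n-nonane: x = 0.1288, y = 0.0564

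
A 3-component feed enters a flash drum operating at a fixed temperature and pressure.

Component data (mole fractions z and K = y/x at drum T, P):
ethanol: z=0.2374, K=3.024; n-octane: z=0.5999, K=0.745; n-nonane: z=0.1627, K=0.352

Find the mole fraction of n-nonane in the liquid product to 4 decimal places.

Rachford–Rice: g(V/F) = Σ zᵢ(Kᵢ−1)/(1+V/F(Kᵢ−1)) = 0.
g(0) = ΣzᵢKᵢ − 1 = 0.2221 and g(1) = 1 − Σzᵢ/Kᵢ = -0.3460, so a root lies in (0, 1).
Newton iteration, V/F⁰ = 0.52:
  V/F = 0.5200: g = -0.10126, g' = -0.4381 → V/F = 0.2889
  V/F = 0.2889: g = 0.00837, g' = -0.5362 → V/F = 0.3045
  V/F = 0.3045: g = 0.00009, g' = -0.5242 → V/F = 0.3047
Converged at V/F = 0.3047.
Compositions from xᵢ = zᵢ/(1+V/F(Kᵢ−1)), yᵢ = Kᵢxᵢ:
  ethanol: x = 0.1468, y = 0.4441
  n-octane: x = 0.6504, y = 0.4846
  n-nonane: x = 0.2027, y = 0.0714

x_n-nonane = 0.2027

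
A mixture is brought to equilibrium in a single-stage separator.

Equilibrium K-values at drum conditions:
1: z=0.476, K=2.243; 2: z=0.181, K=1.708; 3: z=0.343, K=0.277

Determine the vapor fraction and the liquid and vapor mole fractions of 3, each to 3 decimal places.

ψ = 0.589, x_3 = 0.597, y_3 = 0.166

Newton iteration, ψ⁰ = 0.68:
  ψ = 0.680: g = -0.0807, g' = -0.951 → ψ = 0.595
  ψ = 0.595: g = -0.0051, g' = -0.840 → ψ = 0.589
Converged at ψ = 0.589.
Compositions from xᵢ = zᵢ/(1+ψ(Kᵢ−1)), yᵢ = Kᵢxᵢ:
  1: x = 0.275, y = 0.616
  2: x = 0.128, y = 0.218
  3: x = 0.597, y = 0.166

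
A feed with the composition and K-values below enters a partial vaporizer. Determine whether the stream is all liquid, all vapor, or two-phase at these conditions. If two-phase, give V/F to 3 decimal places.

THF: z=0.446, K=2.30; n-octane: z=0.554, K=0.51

two-phase, V/F = 0.484

ΣzᵢKᵢ = 1.308; Σzᵢ/Kᵢ = 1.280.
Both exceed 1, so a two-phase solution exists.
Rachford–Rice: g(ψ) = Σ zᵢ(Kᵢ−1)/(1+ψ(Kᵢ−1)) = 0.
Binary case is linear: z₁(K₁−1)(1+ψ(K₂−1)) + z₂(K₂−1)(1+ψ(K₁−1)) = 0
⇒ ψ = [z₁(K₁−1)+z₂(K₂−1)] / [−(K₁−1)(K₂−1)] = 0.3083/0.6370 = 0.484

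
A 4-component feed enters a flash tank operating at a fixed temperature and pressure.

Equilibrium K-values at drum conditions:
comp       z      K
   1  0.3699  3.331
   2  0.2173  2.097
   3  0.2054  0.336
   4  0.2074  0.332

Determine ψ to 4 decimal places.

Newton–Raphson from ψ = 0.69:
  ψ = 0.6900: g = -0.04247, g' = -1.0070 → ψ = 0.6478
  ψ = 0.6478: g = -0.00072, g' = -0.9749 → ψ = 0.6471
Converged at ψ = 0.6471.

ψ = 0.6471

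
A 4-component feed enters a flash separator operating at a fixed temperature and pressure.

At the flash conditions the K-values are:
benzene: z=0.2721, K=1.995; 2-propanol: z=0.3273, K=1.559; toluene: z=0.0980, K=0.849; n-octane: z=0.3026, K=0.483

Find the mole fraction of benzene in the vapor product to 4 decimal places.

y_benzene = 0.3052

Material balance + equilibrium reduce to Σ zᵢ(Kᵢ−1)/(1+β(Kᵢ−1)) = 0.
Check two-phase: ΣzᵢKᵢ = 1.2825 > 1 and Σzᵢ/Kᵢ = 1.0883 > 1, so g(0) = 0.2825 > 0 and g(1) = -0.0883 < 0.
Newton iteration, β⁰ = 0.35:
  β = 0.3500: g = 0.14720, g' = -0.3428 → β = 0.7794
  β = 0.7794: g = 0.00112, g' = -0.3648 → β = 0.7825
Converged at β = 0.7825.
Compositions from xᵢ = zᵢ/(1+β(Kᵢ−1)), yᵢ = Kᵢxᵢ:
  benzene: x = 0.1530, y = 0.3052
  2-propanol: x = 0.2277, y = 0.3550
  toluene: x = 0.1111, y = 0.0943
  n-octane: x = 0.5082, y = 0.2455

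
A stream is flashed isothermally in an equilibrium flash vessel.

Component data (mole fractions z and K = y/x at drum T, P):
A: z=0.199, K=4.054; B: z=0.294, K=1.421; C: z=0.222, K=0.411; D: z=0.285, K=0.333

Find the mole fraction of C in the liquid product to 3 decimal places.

x_C = 0.277

Material balance + equilibrium reduce to Σ zᵢ(Kᵢ−1)/(1+V/F(Kᵢ−1)) = 0.
Check two-phase: ΣzᵢKᵢ = 1.411 > 1 and Σzᵢ/Kᵢ = 1.652 > 1, so g(0) = 0.411 > 0 and g(1) = -0.652 < 0.
Newton iteration, V/F⁰ = 0.5:
  V/F = 0.500: g = -0.1278, g' = -0.766 → V/F = 0.333
  V/F = 0.333: g = 0.0026, g' = -0.825 → V/F = 0.336
Converged at V/F = 0.336.
Compositions from xᵢ = zᵢ/(1+V/F(Kᵢ−1)), yᵢ = Kᵢxᵢ:
  A: x = 0.098, y = 0.398
  B: x = 0.258, y = 0.366
  C: x = 0.277, y = 0.114
  D: x = 0.367, y = 0.122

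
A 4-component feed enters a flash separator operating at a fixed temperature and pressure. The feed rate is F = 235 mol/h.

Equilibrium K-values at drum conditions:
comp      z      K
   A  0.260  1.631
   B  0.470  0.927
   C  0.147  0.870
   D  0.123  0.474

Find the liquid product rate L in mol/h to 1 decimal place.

L = 153.0 mol/h

Let β = V/F and solve Σ zᵢ(Kᵢ−1)/(1+β(Kᵢ−1)) = 0.
Check two-phase: ΣzᵢKᵢ = 1.046 > 1 and Σzᵢ/Kᵢ = 1.095 > 1, so g(0) = 0.046 > 0 and g(1) = -0.095 < 0.
Iterate (Newton) starting at β = 0.5:
  β = 0.500: g = -0.0191, g' = -0.128 → β = 0.351
  β = 0.351: g = -0.0002, g' = -0.126 → β = 0.349
Converged at β = 0.349.
Then V = β·F = 0.3488·235 = 82.0 mol/h and L = F − V = 153.0 mol/h.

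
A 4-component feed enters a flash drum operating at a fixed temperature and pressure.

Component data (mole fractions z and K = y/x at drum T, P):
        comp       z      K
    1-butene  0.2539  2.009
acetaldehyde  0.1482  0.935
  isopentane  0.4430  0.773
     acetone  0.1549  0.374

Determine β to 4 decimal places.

β = 0.1557

Rachford–Rice: g(β) = Σ zᵢ(Kᵢ−1)/(1+β(Kᵢ−1)) = 0.
g(0) = ΣzᵢKᵢ − 1 = 0.0490 and g(1) = 1 − Σzᵢ/Kᵢ = -0.2721, so a root lies in (0, 1).
Newton iteration, β⁰ = 0.5:
  β = 0.5000: g = -0.09426, g' = -0.2725 → β = 0.1541
  β = 0.1541: g = 0.00045, g' = -0.2931 → β = 0.1557
Converged at β = 0.1557.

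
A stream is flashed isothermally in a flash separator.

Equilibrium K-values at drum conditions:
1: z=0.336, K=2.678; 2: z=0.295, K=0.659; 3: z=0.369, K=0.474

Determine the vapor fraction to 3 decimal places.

ψ = 0.355

Material balance + equilibrium reduce to Σ zᵢ(Kᵢ−1)/(1+ψ(Kᵢ−1)) = 0.
Check two-phase: ΣzᵢKᵢ = 1.269 > 1 and Σzᵢ/Kᵢ = 1.352 > 1, so g(0) = 0.269 > 0 and g(1) = -0.352 < 0.
Newton iteration, ψ⁰ = 0.5:
  ψ = 0.500: g = -0.0780, g' = -0.518 → ψ = 0.349
  ψ = 0.349: g = 0.0035, g' = -0.574 → ψ = 0.355
Converged at ψ = 0.355.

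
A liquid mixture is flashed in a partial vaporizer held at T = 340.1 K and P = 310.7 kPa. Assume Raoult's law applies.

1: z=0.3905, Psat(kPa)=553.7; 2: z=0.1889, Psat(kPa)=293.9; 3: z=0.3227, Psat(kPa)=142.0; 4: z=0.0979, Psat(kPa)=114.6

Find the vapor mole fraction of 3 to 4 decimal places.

y_3 = 0.1617

Raoult's law: Kᵢ = Pᵢˢᵃᵗ/P = Pᵢˢᵃᵗ/310.7.
  K_1 = 553.7/310.7 = 1.782105, K_2 = 293.9/310.7 = 0.945929, K_3 = 142.0/310.7 = 0.457033, K_4 = 114.6/310.7 = 0.368845
Rachford–Rice: g(β) = Σ zᵢ(Kᵢ−1)/(1+β(Kᵢ−1)) = 0.
g(0) = ΣzᵢKᵢ − 1 = 0.0582 and g(1) = 1 − Σzᵢ/Kᵢ = -0.3903, so a root lies in (0, 1).
Iterate (Newton) starting at β = 0.7:
  β = 0.7000: g = -0.20659, g' = -0.4731 → β = 0.2633
  β = 0.2633: g = -0.03565, g' = -0.3504 → β = 0.1616
  β = 0.1616: g = -0.00003, g' = -0.3515 → β = 0.1615
Converged at β = 0.1615.
Compositions from xᵢ = zᵢ/(1+β(Kᵢ−1)), yᵢ = Kᵢxᵢ:
  1: x = 0.3467, y = 0.6179
  2: x = 0.1906, y = 0.1803
  3: x = 0.3537, y = 0.1617
  4: x = 0.1090, y = 0.0402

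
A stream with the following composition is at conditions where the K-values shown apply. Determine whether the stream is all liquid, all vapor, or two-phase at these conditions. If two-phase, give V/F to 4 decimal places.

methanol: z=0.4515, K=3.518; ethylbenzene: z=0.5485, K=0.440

ΣzᵢKᵢ = 1.8297; Σzᵢ/Kᵢ = 1.3749.
Both exceed 1, so a two-phase solution exists.
Rachford–Rice: g(ψ) = Σ zᵢ(Kᵢ−1)/(1+ψ(Kᵢ−1)) = 0.
Binary case is linear: z₁(K₁−1)(1+ψ(K₂−1)) + z₂(K₂−1)(1+ψ(K₁−1)) = 0
⇒ ψ = [z₁(K₁−1)+z₂(K₂−1)] / [−(K₁−1)(K₂−1)] = 0.82972/1.41008 = 0.5884

two-phase, V/F = 0.5884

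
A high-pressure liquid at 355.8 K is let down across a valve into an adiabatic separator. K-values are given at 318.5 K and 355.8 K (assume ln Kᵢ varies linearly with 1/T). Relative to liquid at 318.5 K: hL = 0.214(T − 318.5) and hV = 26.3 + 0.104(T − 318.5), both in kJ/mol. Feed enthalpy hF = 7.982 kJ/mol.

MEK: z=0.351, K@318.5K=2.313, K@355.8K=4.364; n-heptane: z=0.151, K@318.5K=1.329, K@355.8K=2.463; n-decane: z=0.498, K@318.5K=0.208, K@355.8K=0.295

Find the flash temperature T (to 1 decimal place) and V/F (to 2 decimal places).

T = 325.9 K, V/F = 0.25

Adiabatic flash: solve Rachford–Rice at each trial T, then check hF = ψ·hV(T) + (1−ψ)·hL(T).
  T = 318.5 K: K = (2.313, 1.329, 0.208), RR gives ψ = 0.132, H_out = 3.470 kJ/mol
  T = 355.8 K: K = (4.364, 2.463, 0.295), RR gives ψ = 0.521, H_out = 19.536 kJ/mol
  T = 337.1 K: K = (3.231, 1.839, 0.250), RR gives ψ = 0.378, H_out = 13.141 kJ/mol
  T = 327.8 K: K = (2.747, 1.570, 0.229), RR gives ψ = 0.276, H_out = 8.967 kJ/mol
  T = 323.1 K: K = (2.521, 1.445, 0.218), RR gives ψ = 0.210, H_out = 6.409 kJ/mol
  T = 325.5 K: K = (2.635, 1.508, 0.223), RR gives ψ = 0.245, H_out = 7.763 kJ/mol
Linear interpolation between T = 325.5 (H_out = 7.763) and T = 327.8 (H_out = 8.967) on hF = 7.982 gives T ≈ 325.9 K, at which ψ = 0.25.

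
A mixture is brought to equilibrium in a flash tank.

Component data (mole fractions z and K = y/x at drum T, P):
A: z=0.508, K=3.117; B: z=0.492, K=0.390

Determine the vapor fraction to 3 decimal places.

ψ = 0.600

Let ψ = V/F and solve Σ zᵢ(Kᵢ−1)/(1+ψ(Kᵢ−1)) = 0.
Check two-phase: ΣzᵢKᵢ = 1.775 > 1 and Σzᵢ/Kᵢ = 1.425 > 1, so g(0) = 0.775 > 0 and g(1) = -0.425 < 0.
Binary case is linear: z₁(K₁−1)(1+ψ(K₂−1)) + z₂(K₂−1)(1+ψ(K₁−1)) = 0
⇒ ψ = [z₁(K₁−1)+z₂(K₂−1)] / [−(K₁−1)(K₂−1)] = 0.7753/1.2914 = 0.600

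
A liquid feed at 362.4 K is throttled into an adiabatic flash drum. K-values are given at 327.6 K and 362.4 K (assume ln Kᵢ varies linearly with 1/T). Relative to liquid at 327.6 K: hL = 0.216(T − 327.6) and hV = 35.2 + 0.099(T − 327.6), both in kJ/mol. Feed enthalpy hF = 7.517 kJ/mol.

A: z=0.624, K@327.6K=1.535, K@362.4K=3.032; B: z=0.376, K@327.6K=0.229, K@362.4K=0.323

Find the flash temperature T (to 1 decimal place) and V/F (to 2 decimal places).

T = 329.9 K, V/F = 0.20

Adiabatic flash: solve Rachford–Rice at each trial T, then check hF = ψ·hV(T) + (1−ψ)·hL(T).
  T = 327.6 K: K = (1.535, 0.229), RR gives ψ = 0.107, H_out = 3.750 kJ/mol
  T = 362.4 K: K = (3.032, 0.323), RR gives ψ = 0.737, H_out = 30.448 kJ/mol
  T = 345.0 K: K = (2.195, 0.274), RR gives ψ = 0.545, H_out = 21.839 kJ/mol
  T = 336.3 K: K = (1.844, 0.251), RR gives ψ = 0.388, H_out = 15.137 kJ/mol
  T = 332.0 K: K = (1.686, 0.240), RR gives ψ = 0.273, H_out = 10.428 kJ/mol
  T = 329.8 K: K = (1.609, 0.235), RR gives ψ = 0.198, H_out = 7.398 kJ/mol
Linear interpolation between T = 329.8 (H_out = 7.398) and T = 332.0 (H_out = 10.428) on hF = 7.517 gives T ≈ 329.9 K, at which ψ = 0.20.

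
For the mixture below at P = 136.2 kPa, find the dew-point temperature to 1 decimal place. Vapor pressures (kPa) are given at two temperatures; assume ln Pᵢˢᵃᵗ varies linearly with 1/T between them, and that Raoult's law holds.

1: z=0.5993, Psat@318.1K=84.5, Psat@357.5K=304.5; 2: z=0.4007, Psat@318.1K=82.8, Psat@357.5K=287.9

Dew-point temperature: Σzᵢ·P/Pᵢˢᵃᵗ(T) = 1. Interpolate ln Pᵢˢᵃᵗ = aᵢ + bᵢ/T.
  T = 318.1 K: ΣzᵢP/Pᵢˢᵃᵗ = 1.6251
  T = 357.5 K: ΣzᵢP/Pᵢˢᵃᵗ = 0.4576
  T = 337.8 K: ΣzᵢP/Pᵢˢᵃᵗ = 0.8311
  T = 328.0 K: ΣzᵢP/Pᵢˢᵃᵗ = 1.1485
  T = 332.9 K: ΣzᵢP/Pᵢˢᵃᵗ = 0.9746
  T = 330.4 K: ΣzᵢP/Pᵢˢᵃᵗ = 1.0591
Interpolating between 330.4 K and 332.9 K gives T ≈ 332.1 K.

T = 332.1 K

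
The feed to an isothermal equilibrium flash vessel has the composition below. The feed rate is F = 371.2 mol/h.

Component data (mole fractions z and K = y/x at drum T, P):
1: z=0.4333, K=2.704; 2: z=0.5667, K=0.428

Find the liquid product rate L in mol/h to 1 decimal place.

Let β = V/F and solve Σ zᵢ(Kᵢ−1)/(1+β(Kᵢ−1)) = 0.
g(0) = ΣzᵢKᵢ − 1 = 0.4142 and g(1) = 1 − Σzᵢ/Kᵢ = -0.4843, so a root lies in (0, 1).
Binary case is linear: z₁(K₁−1)(1+β(K₂−1)) + z₂(K₂−1)(1+β(K₁−1)) = 0
⇒ β = [z₁(K₁−1)+z₂(K₂−1)] / [−(K₁−1)(K₂−1)] = 0.41419/0.97469 = 0.4249
Then V = β·F = 0.4249·371.2 = 157.7 mol/h and L = F − V = 213.5 mol/h.

L = 213.5 mol/h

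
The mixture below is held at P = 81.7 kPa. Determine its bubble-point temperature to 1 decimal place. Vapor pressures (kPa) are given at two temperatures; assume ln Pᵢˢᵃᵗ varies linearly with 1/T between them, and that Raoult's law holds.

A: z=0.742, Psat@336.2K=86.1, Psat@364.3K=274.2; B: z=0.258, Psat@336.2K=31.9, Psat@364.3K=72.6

Bubble-point temperature: ΣzᵢPᵢˢᵃᵗ(T) = P. Interpolate ln Pᵢˢᵃᵗ = aᵢ + bᵢ/T.
  T = 336.2 K: ΣzᵢPᵢˢᵃᵗ = 72.12 kPa
  T = 364.3 K: ΣzᵢPᵢˢᵃᵗ = 222.19 kPa
  T = 350.2 K: ΣzᵢPᵢˢᵃᵗ = 129.05 kPa
  T = 343.2 K: ΣzᵢPᵢˢᵃᵗ = 97.01 kPa
  T = 339.7 K: ΣzᵢPᵢˢᵃᵗ = 83.76 kPa
  T = 337.9 K: ΣzᵢPᵢˢᵃᵗ = 77.58 kPa
Interpolating between 337.9 K and 339.7 K gives T ≈ 339.1 K.

T = 339.1 K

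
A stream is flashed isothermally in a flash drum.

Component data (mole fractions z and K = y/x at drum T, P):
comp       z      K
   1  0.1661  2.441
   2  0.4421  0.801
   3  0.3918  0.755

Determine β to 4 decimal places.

Material balance + equilibrium reduce to Σ zᵢ(Kᵢ−1)/(1+β(Kᵢ−1)) = 0.
g(0) = ΣzᵢKᵢ − 1 = 0.0554 and g(1) = 1 − Σzᵢ/Kᵢ = -0.1389, so a root lies in (0, 1).
Newton–Raphson from β = 0.39:
  β = 0.3900: g = -0.04828, g' = -0.1907 → β = 0.1368
  β = 0.1368: g = 0.01017, g' = -0.2843 → β = 0.1726
  β = 0.1726: g = 0.00034, g' = -0.2656 → β = 0.1739
Converged at β = 0.1739.

β = 0.1739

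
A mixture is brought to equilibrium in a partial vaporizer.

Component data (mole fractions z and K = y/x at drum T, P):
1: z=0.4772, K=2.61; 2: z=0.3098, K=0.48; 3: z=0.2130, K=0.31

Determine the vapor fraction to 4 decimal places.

ψ = 0.4786

Let ψ = V/F and solve Σ zᵢ(Kᵢ−1)/(1+ψ(Kᵢ−1)) = 0.
Feasibility: ΣzᵢKᵢ = 1.4602, Σzᵢ/Kᵢ = 1.5153 — both > 1, two phases present.
Newton iteration, ψ⁰ = 0.46:
  ψ = 0.4600: g = 0.01434, g' = -0.7706 → ψ = 0.4786
Converged at ψ = 0.4786.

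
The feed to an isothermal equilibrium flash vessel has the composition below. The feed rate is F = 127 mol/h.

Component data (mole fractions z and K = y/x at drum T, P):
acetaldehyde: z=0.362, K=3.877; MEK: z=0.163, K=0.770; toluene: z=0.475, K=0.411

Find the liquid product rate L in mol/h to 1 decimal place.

Rachford–Rice: g(V/F) = Σ zᵢ(Kᵢ−1)/(1+V/F(Kᵢ−1)) = 0.
Feasibility: ΣzᵢKᵢ = 1.724, Σzᵢ/Kᵢ = 1.461 — both > 1, two phases present.
Newton–Raphson from V/F = 0.5:
  V/F = 0.500: g = -0.0118, g' = -0.846 → V/F = 0.486
Converged at V/F = 0.486.
Then V = V/F·F = 0.4861·127 = 61.7 mol/h and L = F − V = 65.3 mol/h.

L = 65.3 mol/h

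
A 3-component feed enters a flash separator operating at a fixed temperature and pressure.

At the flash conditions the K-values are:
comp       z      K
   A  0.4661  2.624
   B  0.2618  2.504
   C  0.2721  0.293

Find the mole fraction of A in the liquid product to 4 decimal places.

Newton–Raphson from β = 0.5:
  β = 0.5000: g = 0.34492, g' = -0.8927 → β = 0.8864
  β = 0.8864: g = -0.03622, g' = -1.2911 → β = 0.8583
  β = 0.8583: g = -0.00121, g' = -1.2072 → β = 0.8573
Converged at β = 0.8573.
Compositions from xᵢ = zᵢ/(1+β(Kᵢ−1)), yᵢ = Kᵢxᵢ:
  A: x = 0.1948, y = 0.5113
  B: x = 0.1144, y = 0.2863
  C: x = 0.6908, y = 0.2024

x_A = 0.1948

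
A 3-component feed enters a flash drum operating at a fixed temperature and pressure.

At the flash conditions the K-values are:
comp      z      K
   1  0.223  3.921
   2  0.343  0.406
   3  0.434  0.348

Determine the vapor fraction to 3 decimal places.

ψ = 0.090

Iterate (Newton) starting at ψ = 0.5:
  ψ = 0.500: g = -0.4449, g' = -0.965 → ψ = 0.039
  ψ = 0.039: g = 0.0857, g' = -1.854 → ψ = 0.085
  ψ = 0.085: g = 0.0072, g' = -1.560 → ψ = 0.090
Converged at ψ = 0.090.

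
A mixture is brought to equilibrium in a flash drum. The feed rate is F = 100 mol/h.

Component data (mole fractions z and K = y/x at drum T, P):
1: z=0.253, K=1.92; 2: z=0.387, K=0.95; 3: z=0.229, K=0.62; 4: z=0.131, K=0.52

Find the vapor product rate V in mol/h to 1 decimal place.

Material balance + equilibrium reduce to Σ zᵢ(Kᵢ−1)/(1+V/F(Kᵢ−1)) = 0.
Check two-phase: ΣzᵢKᵢ = 1.064 > 1 and Σzᵢ/Kᵢ = 1.160 > 1, so g(0) = 0.064 > 0 and g(1) = -0.160 < 0.
Iterate (Newton) starting at V/F = 0.58:
  V/F = 0.580: g = -0.0669, g' = -0.204 → V/F = 0.253
  V/F = 0.253: g = 0.0014, g' = -0.222 → V/F = 0.259
Converged at V/F = 0.259.
Then V = V/F·F = 0.2592·100 = 25.9 mol/h and L = F − V = 74.1 mol/h.

V = 25.9 mol/h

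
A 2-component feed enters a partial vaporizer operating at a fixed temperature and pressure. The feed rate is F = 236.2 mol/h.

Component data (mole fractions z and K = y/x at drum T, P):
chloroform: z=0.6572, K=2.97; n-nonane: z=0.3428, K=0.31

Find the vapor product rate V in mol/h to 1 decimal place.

V = 183.9 mol/h

Material balance + equilibrium reduce to Σ zᵢ(Kᵢ−1)/(1+V/F(Kᵢ−1)) = 0.
Feasibility: ΣzᵢKᵢ = 2.0582, Σzᵢ/Kᵢ = 1.3271 — both > 1, two phases present.
Binary case is linear: z₁(K₁−1)(1+V/F(K₂−1)) + z₂(K₂−1)(1+V/F(K₁−1)) = 0
⇒ V/F = [z₁(K₁−1)+z₂(K₂−1)] / [−(K₁−1)(K₂−1)] = 1.05815/1.35930 = 0.7785
Then V = V/F·F = 0.7785·236.2 = 183.9 mol/h and L = F − V = 52.3 mol/h.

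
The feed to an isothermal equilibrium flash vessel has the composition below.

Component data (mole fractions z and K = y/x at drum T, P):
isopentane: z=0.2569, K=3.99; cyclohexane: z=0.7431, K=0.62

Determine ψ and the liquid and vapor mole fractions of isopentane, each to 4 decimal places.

ψ = 0.4275, x_isopentane = 0.1128, y_isopentane = 0.4499

Rachford–Rice: g(ψ) = Σ zᵢ(Kᵢ−1)/(1+ψ(Kᵢ−1)) = 0.
Check two-phase: ΣzᵢKᵢ = 1.4858 > 1 and Σzᵢ/Kᵢ = 1.2629 > 1, so g(0) = 0.4858 > 0 and g(1) = -0.2629 < 0.
Iterate (Newton) starting at ψ = 0.5:
  ψ = 0.5000: g = -0.04075, g' = -0.5325 → ψ = 0.4235
  ψ = 0.4235: g = 0.00242, g' = -0.5996 → ψ = 0.4275
Converged at ψ = 0.4275.
Compositions from xᵢ = zᵢ/(1+ψ(Kᵢ−1)), yᵢ = Kᵢxᵢ:
  isopentane: x = 0.1128, y = 0.4499
  cyclohexane: x = 0.8872, y = 0.5501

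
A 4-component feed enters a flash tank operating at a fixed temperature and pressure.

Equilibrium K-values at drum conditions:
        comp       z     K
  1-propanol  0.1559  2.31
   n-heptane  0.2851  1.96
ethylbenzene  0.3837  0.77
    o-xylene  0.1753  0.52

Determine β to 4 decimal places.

Let β = V/F and solve Σ zᵢ(Kᵢ−1)/(1+β(Kᵢ−1)) = 0.
Check two-phase: ΣzᵢKᵢ = 1.3055 > 1 and Σzᵢ/Kᵢ = 1.0484 > 1, so g(0) = 0.3055 > 0 and g(1) = -0.0484 < 0.
Newton iteration, β⁰ = 0.35:
  β = 0.3500: g = 0.14778, g' = -0.3553 → β = 0.7659
  β = 0.7659: g = 0.01949, g' = -0.2848 → β = 0.8343
Converged at β = 0.8343.

β = 0.8343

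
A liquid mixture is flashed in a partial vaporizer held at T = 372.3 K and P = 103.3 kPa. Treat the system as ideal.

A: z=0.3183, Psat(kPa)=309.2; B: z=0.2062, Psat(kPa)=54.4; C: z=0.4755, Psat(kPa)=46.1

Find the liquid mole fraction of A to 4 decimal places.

Raoult's law: Kᵢ = Pᵢˢᵃᵗ/P = Pᵢˢᵃᵗ/103.3.
  K_A = 309.2/103.3 = 2.993224, K_B = 54.4/103.3 = 0.526621, K_C = 46.1/103.3 = 0.446273
Material balance + equilibrium reduce to Σ zᵢ(Kᵢ−1)/(1+ψ(Kᵢ−1)) = 0.
g(0) = ΣzᵢKᵢ − 1 = 0.2735 and g(1) = 1 − Σzᵢ/Kᵢ = -0.5634, so a root lies in (0, 1).
Newton–Raphson from ψ = 0.49:
  ψ = 0.4900: g = -0.16746, g' = -0.6766 → ψ = 0.2425
  ψ = 0.2425: g = 0.01332, g' = -0.8282 → ψ = 0.2586
  ψ = 0.2586: g = 0.00015, g' = -0.8093 → ψ = 0.2588
Converged at ψ = 0.2588.
Compositions from xᵢ = zᵢ/(1+ψ(Kᵢ−1)), yᵢ = Kᵢxᵢ:
  A: x = 0.2100, y = 0.6286
  B: x = 0.2350, y = 0.1237
  C: x = 0.5550, y = 0.2477

x_A = 0.2100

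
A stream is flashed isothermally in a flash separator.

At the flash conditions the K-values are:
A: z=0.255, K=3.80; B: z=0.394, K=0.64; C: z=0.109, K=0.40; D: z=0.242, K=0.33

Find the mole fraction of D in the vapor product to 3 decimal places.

y_D = 0.095

Rachford–Rice: g(V/F) = Σ zᵢ(Kᵢ−1)/(1+V/F(Kᵢ−1)) = 0.
g(0) = ΣzᵢKᵢ − 1 = 0.345 and g(1) = 1 − Σzᵢ/Kᵢ = -0.689, so a root lies in (0, 1).
Newton iteration, V/F⁰ = 0.34:
  V/F = 0.340: g = -0.0880, g' = -0.835 → V/F = 0.235
  V/F = 0.235: g = 0.0075, g' = -0.995 → V/F = 0.242
Converged at V/F = 0.242.
Compositions from xᵢ = zᵢ/(1+V/F(Kᵢ−1)), yᵢ = Kᵢxᵢ:
  A: x = 0.152, y = 0.577
  B: x = 0.432, y = 0.276
  C: x = 0.128, y = 0.051
  D: x = 0.289, y = 0.095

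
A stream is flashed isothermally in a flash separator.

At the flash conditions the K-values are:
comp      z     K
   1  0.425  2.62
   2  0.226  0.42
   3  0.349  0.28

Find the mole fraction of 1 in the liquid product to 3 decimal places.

x_1 = 0.292

Rachford–Rice: g(ψ) = Σ zᵢ(Kᵢ−1)/(1+ψ(Kᵢ−1)) = 0.
Feasibility: ΣzᵢKᵢ = 1.306, Σzᵢ/Kᵢ = 1.947 — both > 1, two phases present.
Iterate (Newton) starting at ψ = 0.57:
  ψ = 0.570: g = -0.2640, g' = -0.992 → ψ = 0.304
  ψ = 0.304: g = -0.0193, g' = -0.909 → ψ = 0.283
Converged at ψ = 0.283.
Compositions from xᵢ = zᵢ/(1+ψ(Kᵢ−1)), yᵢ = Kᵢxᵢ:
  1: x = 0.292, y = 0.764
  2: x = 0.270, y = 0.114
  3: x = 0.438, y = 0.123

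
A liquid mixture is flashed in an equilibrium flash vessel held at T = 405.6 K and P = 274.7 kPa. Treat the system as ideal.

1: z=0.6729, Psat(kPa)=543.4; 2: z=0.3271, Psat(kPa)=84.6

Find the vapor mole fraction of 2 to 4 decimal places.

Raoult's law: Kᵢ = Pᵢˢᵃᵗ/P = Pᵢˢᵃᵗ/274.7.
  K_1 = 543.4/274.7 = 1.978158, K_2 = 84.6/274.7 = 0.307972
Let ψ = V/F and solve Σ zᵢ(Kᵢ−1)/(1+ψ(Kᵢ−1)) = 0.
Check two-phase: ΣzᵢKᵢ = 1.4318 > 1 and Σzᵢ/Kᵢ = 1.4023 > 1, so g(0) = 0.4318 > 0 and g(1) = -0.4023 < 0.
Iterate (Newton) starting at ψ = 0.5:
  ψ = 0.5000: g = 0.09589, g' = -0.6566 → ψ = 0.6460
  ψ = 0.6460: g = -0.00606, g' = -0.7541 → ψ = 0.6380
Converged at ψ = 0.6380.
Compositions from xᵢ = zᵢ/(1+ψ(Kᵢ−1)), yᵢ = Kᵢxᵢ:
  1: x = 0.4143, y = 0.8196
  2: x = 0.5857, y = 0.1804

y_2 = 0.1804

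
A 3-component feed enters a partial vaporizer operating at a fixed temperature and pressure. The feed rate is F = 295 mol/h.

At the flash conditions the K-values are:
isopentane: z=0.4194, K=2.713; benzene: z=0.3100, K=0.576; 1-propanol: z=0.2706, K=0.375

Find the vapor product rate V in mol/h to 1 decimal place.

V = 136.2 mol/h

Material balance + equilibrium reduce to Σ zᵢ(Kᵢ−1)/(1+ψ(Kᵢ−1)) = 0.
Check two-phase: ΣzᵢKᵢ = 1.4179 > 1 and Σzᵢ/Kᵢ = 1.4144 > 1, so g(0) = 0.4179 > 0 and g(1) = -0.4144 < 0.
Iterate (Newton) starting at ψ = 0.3:
  ψ = 0.3000: g = 0.11581, g' = -0.7702 → ψ = 0.4504
  ψ = 0.4504: g = 0.00772, g' = -0.6821 → ψ = 0.4617
Converged at ψ = 0.4617.
Then V = ψ·F = 0.4617·295 = 136.2 mol/h and L = F − V = 158.8 mol/h.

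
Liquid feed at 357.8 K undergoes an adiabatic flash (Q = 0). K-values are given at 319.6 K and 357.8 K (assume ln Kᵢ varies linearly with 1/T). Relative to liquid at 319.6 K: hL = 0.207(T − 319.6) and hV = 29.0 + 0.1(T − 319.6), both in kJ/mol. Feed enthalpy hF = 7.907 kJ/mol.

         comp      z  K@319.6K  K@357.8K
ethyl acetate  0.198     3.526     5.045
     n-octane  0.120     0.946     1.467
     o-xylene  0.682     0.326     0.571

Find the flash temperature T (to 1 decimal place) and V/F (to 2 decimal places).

Adiabatic flash: solve Rachford–Rice at each trial T, then check hF = ψ·hV(T) + (1−ψ)·hL(T).
  T = 319.6 K: K = (3.526, 0.946, 0.326), RR gives ψ = 0.023, H_out = 0.653 kJ/mol
  T = 357.8 K: K = (5.045, 1.467, 0.571), RR gives ψ = 0.400, H_out = 17.871 kJ/mol
  T = 338.7 K: K = (4.260, 1.193, 0.438), RR gives ψ = 0.183, H_out = 8.880 kJ/mol
  T = 329.1 K: K = (3.885, 1.065, 0.379), RR gives ψ = 0.100, H_out = 4.759 kJ/mol
  T = 333.9 K: K = (4.071, 1.128, 0.408), RR gives ψ = 0.140, H_out = 6.811 kJ/mol
  T = 336.3 K: K = (4.165, 1.160, 0.423), RR gives ψ = 0.161, H_out = 7.842 kJ/mol
Linear interpolation between T = 336.3 (H_out = 7.842) and T = 338.7 (H_out = 8.880) on hF = 7.907 gives T ≈ 336.5 K, at which ψ = 0.16.

T = 336.5 K, V/F = 0.16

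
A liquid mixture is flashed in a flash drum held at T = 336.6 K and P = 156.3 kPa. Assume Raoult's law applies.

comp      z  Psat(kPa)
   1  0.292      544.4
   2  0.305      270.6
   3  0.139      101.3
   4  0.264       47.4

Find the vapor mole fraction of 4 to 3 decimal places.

y_4 = 0.153

Raoult's law: Kᵢ = Pᵢˢᵃᵗ/P = Pᵢˢᵃᵗ/156.3.
  K_1 = 544.4/156.3 = 3.48305, K_2 = 270.6/156.3 = 1.73129, K_3 = 101.3/156.3 = 0.64811, K_4 = 47.4/156.3 = 0.30326
Let ψ = V/F and solve Σ zᵢ(Kᵢ−1)/(1+ψ(Kᵢ−1)) = 0.
Feasibility: ΣzᵢKᵢ = 1.715, Σzᵢ/Kᵢ = 1.345 — both > 1, two phases present.
Iterate (Newton) starting at ψ = 0.5:
  ψ = 0.500: g = 0.1452, g' = -0.773 → ψ = 0.688
  ψ = 0.688: g = -0.0016, g' = -0.820 → ψ = 0.686
Converged at ψ = 0.686.
Compositions from xᵢ = zᵢ/(1+ψ(Kᵢ−1)), yᵢ = Kᵢxᵢ:
  1: x = 0.108, y = 0.376
  2: x = 0.203, y = 0.352
  3: x = 0.183, y = 0.119
  4: x = 0.506, y = 0.153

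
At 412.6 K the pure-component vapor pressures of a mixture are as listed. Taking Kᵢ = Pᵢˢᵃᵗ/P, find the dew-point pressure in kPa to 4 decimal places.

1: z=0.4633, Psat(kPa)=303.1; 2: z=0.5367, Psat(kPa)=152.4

At the dew point ψ → 1, so Σzᵢ/Kᵢ = 1 with Kᵢ = Pᵢˢᵃᵗ/P ⇒ 1/P = Σzᵢ/Pᵢˢᵃᵗ.
1/P = 0.4633/303.1 + 0.5367/152.4 = 0.0050502 ⇒ P = 198.0123 kPa

Pdew = 198.0123 kPa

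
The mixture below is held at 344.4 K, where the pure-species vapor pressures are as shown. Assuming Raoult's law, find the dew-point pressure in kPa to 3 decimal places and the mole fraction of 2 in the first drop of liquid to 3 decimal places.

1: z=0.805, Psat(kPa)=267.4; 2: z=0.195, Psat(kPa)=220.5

At the dew point ψ → 1, so Σzᵢ/Kᵢ = 1 with Kᵢ = Pᵢˢᵃᵗ/P ⇒ 1/P = Σzᵢ/Pᵢˢᵃᵗ.
1/P = 0.805/267.4 + 0.195/220.5 = 0.003895 ⇒ P = 256.751 kPa
xᵢ = zᵢP/Pᵢˢᵃᵗ ⇒ x_2 = 0.195·256.751/220.5 = 0.227

Pdew = 256.751 kPa, x_2 = 0.227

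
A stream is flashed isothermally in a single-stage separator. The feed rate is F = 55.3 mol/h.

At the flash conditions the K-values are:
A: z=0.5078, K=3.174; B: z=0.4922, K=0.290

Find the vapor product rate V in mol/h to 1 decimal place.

V = 27.0 mol/h

Rachford–Rice: g(V/F) = Σ zᵢ(Kᵢ−1)/(1+V/F(Kᵢ−1)) = 0.
Feasibility: ΣzᵢKᵢ = 1.7545, Σzᵢ/Kᵢ = 1.8572 — both > 1, two phases present.
Newton iteration, V/F⁰ = 0.5:
  V/F = 0.5000: g = -0.01283, g' = -1.1474 → V/F = 0.4888
Converged at V/F = 0.4888.
Then V = V/F·F = 0.4888·55.3 = 27.0 mol/h and L = F − V = 28.3 mol/h.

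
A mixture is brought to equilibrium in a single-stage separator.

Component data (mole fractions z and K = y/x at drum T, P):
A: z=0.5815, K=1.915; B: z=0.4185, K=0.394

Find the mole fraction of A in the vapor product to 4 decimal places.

y_A = 0.7630

Binary case is linear: z₁(K₁−1)(1+β(K₂−1)) + z₂(K₂−1)(1+β(K₁−1)) = 0
⇒ β = [z₁(K₁−1)+z₂(K₂−1)] / [−(K₁−1)(K₂−1)] = 0.27846/0.55449 = 0.5022
Compositions from xᵢ = zᵢ/(1+β(Kᵢ−1)), yᵢ = Kᵢxᵢ:
  A: x = 0.3984, y = 0.7630
  B: x = 0.6016, y = 0.2370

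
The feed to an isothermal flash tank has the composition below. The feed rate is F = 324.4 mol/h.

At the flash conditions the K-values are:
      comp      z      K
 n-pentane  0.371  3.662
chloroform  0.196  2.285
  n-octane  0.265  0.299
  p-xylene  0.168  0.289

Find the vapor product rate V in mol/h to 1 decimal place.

Rachford–Rice: g(β) = Σ zᵢ(Kᵢ−1)/(1+β(Kᵢ−1)) = 0.
Check two-phase: ΣzᵢKᵢ = 1.934 > 1 and Σzᵢ/Kᵢ = 1.655 > 1, so g(0) = 0.934 > 0 and g(1) = -0.655 < 0.
Newton–Raphson from β = 0.7:
  β = 0.700: g = -0.1250, g' = -1.249 → β = 0.600
  β = 0.600: g = -0.0063, g' = -1.139 → β = 0.594
Converged at β = 0.594.
Then V = β·F = 0.5943·324.4 = 192.8 mol/h and L = F − V = 131.6 mol/h.

V = 192.8 mol/h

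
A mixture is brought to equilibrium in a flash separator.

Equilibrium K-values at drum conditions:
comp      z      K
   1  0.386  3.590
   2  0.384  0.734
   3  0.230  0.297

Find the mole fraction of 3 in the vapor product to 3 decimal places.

Newton–Raphson from ψ = 0.5:
  ψ = 0.500: g = 0.0685, g' = -0.798 → ψ = 0.586
  ψ = 0.586: g = 0.0013, g' = -0.775 → ψ = 0.587
Converged at ψ = 0.587.
Compositions from xᵢ = zᵢ/(1+ψ(Kᵢ−1)), yᵢ = Kᵢxᵢ:
  1: x = 0.153, y = 0.550
  2: x = 0.455, y = 0.334
  3: x = 0.392, y = 0.116

y_3 = 0.116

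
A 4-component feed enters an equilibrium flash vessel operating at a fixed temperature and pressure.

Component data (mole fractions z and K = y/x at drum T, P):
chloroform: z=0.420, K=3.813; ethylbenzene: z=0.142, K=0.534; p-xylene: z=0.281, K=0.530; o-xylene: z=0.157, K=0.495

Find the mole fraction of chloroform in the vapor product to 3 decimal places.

Rachford–Rice: g(ψ) = Σ zᵢ(Kᵢ−1)/(1+ψ(Kᵢ−1)) = 0.
g(0) = ΣzᵢKᵢ − 1 = 0.904 and g(1) = 1 − Σzᵢ/Kᵢ = -0.223, so a root lies in (0, 1).
Newton iteration, ψ⁰ = 0.5:
  ψ = 0.500: g = 0.1260, g' = -0.804 → ψ = 0.657
  ψ = 0.657: g = 0.0100, g' = -0.693 → ψ = 0.671
Converged at ψ = 0.671.
Compositions from xᵢ = zᵢ/(1+ψ(Kᵢ−1)), yᵢ = Kᵢxᵢ:
  chloroform: x = 0.145, y = 0.555
  ethylbenzene: x = 0.207, y = 0.110
  p-xylene: x = 0.410, y = 0.218
  o-xylene: x = 0.237, y = 0.118

y_chloroform = 0.555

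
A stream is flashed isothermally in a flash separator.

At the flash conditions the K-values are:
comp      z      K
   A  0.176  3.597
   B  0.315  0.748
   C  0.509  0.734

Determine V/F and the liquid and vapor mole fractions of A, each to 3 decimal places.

Material balance + equilibrium reduce to Σ zᵢ(Kᵢ−1)/(1+V/F(Kᵢ−1)) = 0.
Feasibility: ΣzᵢKᵢ = 1.242, Σzᵢ/Kᵢ = 1.164 — both > 1, two phases present.
Newton–Raphson from V/F = 0.49:
  V/F = 0.490: g = -0.0451, g' = -0.304 → V/F = 0.341
  V/F = 0.341: g = 0.0065, g' = -0.401 → V/F = 0.358
Converged at V/F = 0.358.
Compositions from xᵢ = zᵢ/(1+V/F(Kᵢ−1)), yᵢ = Kᵢxᵢ:
  A: x = 0.091, y = 0.328
  B: x = 0.346, y = 0.259
  C: x = 0.563, y = 0.413

V/F = 0.358, x_A = 0.091, y_A = 0.328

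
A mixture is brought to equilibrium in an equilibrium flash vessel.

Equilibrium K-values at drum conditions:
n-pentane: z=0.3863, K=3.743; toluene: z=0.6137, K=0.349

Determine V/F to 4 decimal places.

Material balance + equilibrium reduce to Σ zᵢ(Kᵢ−1)/(1+V/F(Kᵢ−1)) = 0.
g(0) = ΣzᵢKᵢ − 1 = 0.6601 and g(1) = 1 − Σzᵢ/Kᵢ = -0.8617, so a root lies in (0, 1).
Binary case is linear: z₁(K₁−1)(1+V/F(K₂−1)) + z₂(K₂−1)(1+V/F(K₁−1)) = 0
⇒ V/F = [z₁(K₁−1)+z₂(K₂−1)] / [−(K₁−1)(K₂−1)] = 0.66010/1.78569 = 0.3697

V/F = 0.3697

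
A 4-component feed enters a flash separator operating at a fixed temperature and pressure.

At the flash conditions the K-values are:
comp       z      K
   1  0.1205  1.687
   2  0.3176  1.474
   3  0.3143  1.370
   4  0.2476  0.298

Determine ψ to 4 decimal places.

ψ = 0.5334

Let ψ = V/F and solve Σ zᵢ(Kᵢ−1)/(1+ψ(Kᵢ−1)) = 0.
Feasibility: ΣzᵢKᵢ = 1.1758, Σzᵢ/Kᵢ = 1.3472 — both > 1, two phases present.
Iterate (Newton) starting at ψ = 0.5:
  ψ = 0.5000: g = 0.01363, g' = -0.3985 → ψ = 0.5342
  ψ = 0.5342: g = -0.00033, g' = -0.4183 → ψ = 0.5334
Converged at ψ = 0.5334.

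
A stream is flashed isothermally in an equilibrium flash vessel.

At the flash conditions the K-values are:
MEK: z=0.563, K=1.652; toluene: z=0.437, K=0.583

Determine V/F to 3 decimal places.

V/F = 0.680

Rachford–Rice: g(V/F) = Σ zᵢ(Kᵢ−1)/(1+V/F(Kᵢ−1)) = 0.
Feasibility: ΣzᵢKᵢ = 1.185, Σzᵢ/Kᵢ = 1.090 — both > 1, two phases present.
Newton iteration, V/F⁰ = 0.5:
  V/F = 0.500: g = 0.0466, g' = -0.257 → V/F = 0.681
  V/F = 0.681: g = -0.0003, g' = -0.263 → V/F = 0.680
Converged at V/F = 0.680.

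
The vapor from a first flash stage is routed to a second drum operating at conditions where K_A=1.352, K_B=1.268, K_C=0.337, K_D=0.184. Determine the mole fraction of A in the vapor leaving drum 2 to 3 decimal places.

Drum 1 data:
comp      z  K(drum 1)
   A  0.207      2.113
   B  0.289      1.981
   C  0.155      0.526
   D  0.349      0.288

Drum 1:
Rachford–Rice: g(ψ₁) = Σ zᵢ(Kᵢ−1)/(1+ψ₁(Kᵢ−1)) = 0.
Feasibility: ΣzᵢKᵢ = 1.192, Σzᵢ/Kᵢ = 1.750 — both > 1, two phases present.
Newton–Raphson from ψ₁ = 0.46:
  ψ₁ = 0.460: g = -0.1157, g' = -0.692 → ψ₁ = 0.293
  ψ₁ = 0.293: g = -0.0053, g' = -0.643 → ψ₁ = 0.285
Converged at ψ₁ = 0.285.
Drum-1 compositions:
  A: x = 0.157, y = 0.332
  B: x = 0.226, y = 0.448
  C: x = 0.179, y = 0.094
  D: x = 0.438, y = 0.126
Drum-2 feed = drum-1 vapor: z₂ = (0.3322, 0.4475, 0.0942, 0.1261).
Drum 2:
Newton iteration, ψ₂⁰ = 0.5:
  ψ₂ = 0.500: g = -0.0620, g' = -0.387 → ψ₂ = 0.340
  ψ₂ = 0.340: g = -0.0086, g' = -0.290 → ψ₂ = 0.310
  ψ₂ = 0.310: g = -0.0002, g' = -0.277 → ψ₂ = 0.309
Converged at ψ₂ = 0.309.
  A: x = 0.300, y = 0.405
  B: x = 0.413, y = 0.524
  C: x = 0.119, y = 0.040
  D: x = 0.169, y = 0.031

y_A (drum 2) = 0.405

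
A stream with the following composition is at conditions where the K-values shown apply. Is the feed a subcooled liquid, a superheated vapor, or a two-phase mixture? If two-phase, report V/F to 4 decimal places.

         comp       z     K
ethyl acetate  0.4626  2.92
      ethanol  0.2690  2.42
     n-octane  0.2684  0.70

ΣzᵢKᵢ = 2.1897; Σzᵢ/Kᵢ = 0.6530.
Since Σzᵢ/Kᵢ < 1 the mixture is above its dew point — single vapor phase.

superheated vapor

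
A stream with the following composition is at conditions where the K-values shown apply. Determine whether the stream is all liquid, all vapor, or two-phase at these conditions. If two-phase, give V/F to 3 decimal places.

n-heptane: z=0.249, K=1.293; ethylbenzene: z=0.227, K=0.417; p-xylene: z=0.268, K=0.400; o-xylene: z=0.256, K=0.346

all liquid

ΣzᵢKᵢ = 0.612; Σzᵢ/Kᵢ = 2.147.
Since ΣzᵢKᵢ < 1 the mixture is below its bubble point — single liquid phase.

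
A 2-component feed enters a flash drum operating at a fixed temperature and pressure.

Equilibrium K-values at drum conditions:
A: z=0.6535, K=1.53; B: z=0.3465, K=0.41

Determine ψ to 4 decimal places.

Rachford–Rice: g(ψ) = Σ zᵢ(Kᵢ−1)/(1+ψ(Kᵢ−1)) = 0.
Feasibility: ΣzᵢKᵢ = 1.1419, Σzᵢ/Kᵢ = 1.2722 — both > 1, two phases present.
Binary case is linear: z₁(K₁−1)(1+ψ(K₂−1)) + z₂(K₂−1)(1+ψ(K₁−1)) = 0
⇒ ψ = [z₁(K₁−1)+z₂(K₂−1)] / [−(K₁−1)(K₂−1)] = 0.14192/0.31270 = 0.4539

ψ = 0.4539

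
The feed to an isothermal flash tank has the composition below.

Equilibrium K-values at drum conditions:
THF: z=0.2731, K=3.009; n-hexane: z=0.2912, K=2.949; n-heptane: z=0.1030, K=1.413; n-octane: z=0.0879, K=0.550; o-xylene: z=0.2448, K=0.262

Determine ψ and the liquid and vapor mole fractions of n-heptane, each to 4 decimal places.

ψ = 0.7661, x_n-heptane = 0.0782, y_n-heptane = 0.1106

Material balance + equilibrium reduce to Σ zᵢ(Kᵢ−1)/(1+ψ(Kᵢ−1)) = 0.
g(0) = ΣzᵢKᵢ − 1 = 0.9385 and g(1) = 1 − Σzᵢ/Kᵢ = -0.3566, so a root lies in (0, 1).
Newton–Raphson from ψ = 0.5:
  ψ = 0.5000: g = 0.25906, g' = -0.9346 → ψ = 0.7772
  ψ = 0.7772: g = -0.01238, g' = -1.1283 → ψ = 0.7662
  ψ = 0.7662: g = -0.00012, g' = -1.1066 → ψ = 0.7661
Converged at ψ = 0.7661.
Compositions from xᵢ = zᵢ/(1+ψ(Kᵢ−1)), yᵢ = Kᵢxᵢ:
  THF: x = 0.1076, y = 0.3236
  n-hexane: x = 0.1168, y = 0.3444
  n-heptane: x = 0.0782, y = 0.1106
  n-octane: x = 0.1341, y = 0.0738
  o-xylene: x = 0.5633, y = 0.1476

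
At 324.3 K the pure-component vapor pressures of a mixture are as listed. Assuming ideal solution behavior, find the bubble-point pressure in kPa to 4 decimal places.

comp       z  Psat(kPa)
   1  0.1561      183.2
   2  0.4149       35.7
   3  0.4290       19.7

At the bubble point ψ → 0, so ΣzᵢKᵢ = 1 with Kᵢ = Pᵢˢᵃᵗ/P ⇒ P = ΣzᵢPᵢˢᵃᵗ.
P = 0.1561·183.2 + 0.4149·35.7 + 0.4290·19.7 = 51.8607 kPa

Pbub = 51.8607 kPa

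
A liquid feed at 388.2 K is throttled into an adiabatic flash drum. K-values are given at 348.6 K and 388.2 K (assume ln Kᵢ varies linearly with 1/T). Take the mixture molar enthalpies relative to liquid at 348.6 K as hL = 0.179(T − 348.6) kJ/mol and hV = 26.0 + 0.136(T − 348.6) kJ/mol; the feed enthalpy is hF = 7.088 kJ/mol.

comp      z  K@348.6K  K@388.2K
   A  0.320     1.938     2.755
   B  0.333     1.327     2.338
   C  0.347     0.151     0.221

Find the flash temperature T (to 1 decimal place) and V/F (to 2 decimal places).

T = 351.6 K, V/F = 0.25

Adiabatic flash: solve Rachford–Rice at each trial T, then check hF = ψ·hV(T) + (1−ψ)·hL(T).
  T = 348.6 K: K = (1.938, 1.327, 0.151), RR gives ψ = 0.200, H_out = 5.204 kJ/mol
  T = 388.2 K: K = (2.755, 2.338, 0.221), RR gives ψ = 0.611, H_out = 21.940 kJ/mol
  T = 368.4 K: K = (2.333, 1.788, 0.185), RR gives ψ = 0.465, H_out = 15.228 kJ/mol
  T = 358.5 K: K = (2.132, 1.547, 0.167), RR gives ψ = 0.356, H_out = 10.875 kJ/mol
  T = 353.6 K: K = (2.035, 1.435, 0.159), RR gives ψ = 0.286, H_out = 8.281 kJ/mol
  T = 351.1 K: K = (1.986, 1.381, 0.155), RR gives ψ = 0.246, H_out = 6.805 kJ/mol
  T = 352.4 K: K = (2.011, 1.409, 0.157), RR gives ψ = 0.267, H_out = 7.587 kJ/mol
Linear interpolation between T = 351.1 (H_out = 6.805) and T = 352.4 (H_out = 7.587) on hF = 7.088 gives T ≈ 351.6 K, at which ψ = 0.25.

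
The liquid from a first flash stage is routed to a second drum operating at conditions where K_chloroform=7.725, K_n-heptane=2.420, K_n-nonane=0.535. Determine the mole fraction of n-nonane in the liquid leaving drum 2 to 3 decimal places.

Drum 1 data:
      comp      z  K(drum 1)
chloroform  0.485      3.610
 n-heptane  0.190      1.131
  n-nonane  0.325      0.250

Drum 1:
Newton–Raphson from ψ₁ = 0.5:
  ψ₁ = 0.500: g = 0.1825, g' = -1.093 → ψ₁ = 0.667
  ψ₁ = 0.667: g = -0.0031, g' = -1.175 → ψ₁ = 0.664
Converged at ψ₁ = 0.664.
Drum-1 compositions:
  chloroform: x = 0.177, y = 0.640
  n-heptane: x = 0.175, y = 0.198
  n-nonane: x = 0.648, y = 0.162
Drum-2 feed = drum-1 liquid: z₂ = (0.1774, 0.1748, 0.6478).
Drum 2:
Let ψ₂ = V/F and solve Σ zᵢ(Kᵢ−1)/(1+ψ₂(Kᵢ−1)) = 0.
g(0) = ΣzᵢKᵢ − 1 = 1.140 and g(1) = 1 − Σzᵢ/Kᵢ = -0.306, so a root lies in (0, 1).
Iterate (Newton) starting at ψ₂ = 0.5:
  ψ₂ = 0.500: g = 0.0261, g' = -0.780 → ψ₂ = 0.533
  ψ₂ = 0.533: g = 0.0006, g' = -0.743 → ψ₂ = 0.534
Converged at ψ₂ = 0.534.
  chloroform: x = 0.039, y = 0.298
  n-heptane: x = 0.099, y = 0.241
  n-nonane: x = 0.862, y = 0.461

x_n-nonane (drum 2) = 0.862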